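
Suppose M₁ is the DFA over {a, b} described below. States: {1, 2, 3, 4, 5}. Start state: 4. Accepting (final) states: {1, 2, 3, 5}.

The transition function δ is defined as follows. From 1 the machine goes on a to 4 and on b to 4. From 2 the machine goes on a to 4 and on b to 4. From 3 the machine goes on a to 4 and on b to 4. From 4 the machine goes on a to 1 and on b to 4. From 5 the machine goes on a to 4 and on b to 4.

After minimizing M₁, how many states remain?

Reachable states from the start: {1,4}. Unreachable: {2,3,5} — drop them.
P0 = {1} | {4}.
No further refinement is possible. Final partition (2 blocks): {1} | {4}.

2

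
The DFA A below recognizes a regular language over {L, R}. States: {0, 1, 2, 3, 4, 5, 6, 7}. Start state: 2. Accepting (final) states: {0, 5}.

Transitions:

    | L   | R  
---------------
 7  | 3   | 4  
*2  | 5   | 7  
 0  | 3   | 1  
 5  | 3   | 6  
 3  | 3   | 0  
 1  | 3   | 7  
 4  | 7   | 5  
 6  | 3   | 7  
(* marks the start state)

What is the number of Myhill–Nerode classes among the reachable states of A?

P0 = {0,5} | {1,2,3,4,6,7}.
Split {1,2,3,4,6,7} by δ(·,L) → {1,3,4,6,7} and {2}.
On input R, block {1,3,4,6,7} splits into {1,6,7} and {3,4}.
Split {1,6,7} by δ(·,R) → {1,6} and {7}.
On input L, block {3,4} splits into {3} and {4}.
The partition is now stable with 6 blocks: {0,5} | {1,6} | {2} | {3} | {7} | {4}.

6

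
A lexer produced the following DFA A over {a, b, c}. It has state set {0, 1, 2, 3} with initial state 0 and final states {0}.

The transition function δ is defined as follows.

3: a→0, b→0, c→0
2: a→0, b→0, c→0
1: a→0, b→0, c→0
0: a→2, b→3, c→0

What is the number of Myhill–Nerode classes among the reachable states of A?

States {1} cannot be reached from the start state, so discard them.
Initial partition by acceptance: {0} | {2,3}.
Stable partition: {0} | {2,3} — 2 equivalence classes.

2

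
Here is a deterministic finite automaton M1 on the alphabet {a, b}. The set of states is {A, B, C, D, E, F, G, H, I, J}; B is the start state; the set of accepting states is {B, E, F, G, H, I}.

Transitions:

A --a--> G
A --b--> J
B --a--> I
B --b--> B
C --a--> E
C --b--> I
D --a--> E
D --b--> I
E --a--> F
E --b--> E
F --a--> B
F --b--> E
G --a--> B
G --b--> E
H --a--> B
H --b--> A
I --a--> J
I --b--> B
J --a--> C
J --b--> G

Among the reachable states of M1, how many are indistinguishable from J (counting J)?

Reachable states from the start: {B,C,E,F,G,I,J}. Unreachable: {A,D,H} — drop them.
Start with accepting vs non-accepting: {B,E,F,G,I} | {C,J}.
Split {B,E,F,G,I} by δ(·,a) → {B,E,F,G} and {I}.
On input a, block {B,E,F,G} splits into {E,F,G} and {B}.
Refine {E,F,G} on symbol a: members go to different blocks, giving {F,G} and {E}.
Split {C,J} by δ(·,a) → {C} and {J}.
The partition is now stable with 6 blocks: {F,G} | {C} | {I} | {B} | {E} | {J}.
State J belongs to the block {J}, which has 1 states.

1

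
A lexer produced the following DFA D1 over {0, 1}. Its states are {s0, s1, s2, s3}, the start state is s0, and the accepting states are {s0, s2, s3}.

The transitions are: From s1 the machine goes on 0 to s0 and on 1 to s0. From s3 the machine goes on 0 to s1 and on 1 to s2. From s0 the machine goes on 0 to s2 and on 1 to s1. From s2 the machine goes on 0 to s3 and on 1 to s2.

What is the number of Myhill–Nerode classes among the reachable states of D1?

4

Initial partition by acceptance: {s0,s2,s3} | {s1}.
On input 0, block {s0,s2,s3} splits into {s0,s2} and {s3}.
Split {s0,s2} by δ(·,0) → {s0} and {s2}.
Stable partition: {s0} | {s1} | {s3} | {s2} — 4 equivalence classes.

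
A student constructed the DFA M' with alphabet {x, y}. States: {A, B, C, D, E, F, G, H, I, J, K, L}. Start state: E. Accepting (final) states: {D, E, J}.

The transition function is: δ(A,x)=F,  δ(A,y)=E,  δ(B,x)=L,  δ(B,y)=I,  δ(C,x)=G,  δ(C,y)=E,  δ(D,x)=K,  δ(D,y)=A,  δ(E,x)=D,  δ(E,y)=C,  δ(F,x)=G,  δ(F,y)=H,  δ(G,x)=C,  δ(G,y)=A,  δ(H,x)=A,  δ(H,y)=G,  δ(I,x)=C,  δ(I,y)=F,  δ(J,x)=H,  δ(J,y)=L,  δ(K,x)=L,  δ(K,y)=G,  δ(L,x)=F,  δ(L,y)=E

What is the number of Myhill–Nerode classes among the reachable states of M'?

7

Reachable states from the start: {A,C,D,E,F,G,H,K,L}. Unreachable: {B,I,J} — drop them.
Start with accepting vs non-accepting: {D,E} | {A,C,F,G,H,K,L}.
On input x, block {D,E} splits into {D} and {E}.
Split {A,C,F,G,H,K,L} by δ(·,y) → {F,G,H,K} and {A,C,L}.
Split {F,G,H,K} by δ(·,x) → {G,H,K} and {F}.
Refine {G,H,K} on symbol y: members go to different blocks, giving {H,K} and {G}.
Refine {A,C,L} on symbol x: members go to different blocks, giving {A,L} and {C}.
No further refinement is possible. Final partition (7 blocks): {D} | {H,K} | {E} | {A,L} | {F} | {G} | {C}.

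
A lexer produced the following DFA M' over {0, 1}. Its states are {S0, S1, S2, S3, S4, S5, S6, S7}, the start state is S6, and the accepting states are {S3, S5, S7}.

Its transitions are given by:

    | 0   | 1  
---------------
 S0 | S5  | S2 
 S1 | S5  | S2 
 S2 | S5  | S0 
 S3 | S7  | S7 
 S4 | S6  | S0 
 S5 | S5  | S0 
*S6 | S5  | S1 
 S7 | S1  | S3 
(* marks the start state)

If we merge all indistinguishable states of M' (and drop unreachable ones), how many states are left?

2

Reachable states from the start: {S0,S1,S2,S5,S6}. Unreachable: {S3,S4,S7} — drop them.
Initial partition by acceptance: {S5} | {S0,S1,S2,S6}.
The partition is now stable with 2 blocks: {S5} | {S0,S1,S2,S6}.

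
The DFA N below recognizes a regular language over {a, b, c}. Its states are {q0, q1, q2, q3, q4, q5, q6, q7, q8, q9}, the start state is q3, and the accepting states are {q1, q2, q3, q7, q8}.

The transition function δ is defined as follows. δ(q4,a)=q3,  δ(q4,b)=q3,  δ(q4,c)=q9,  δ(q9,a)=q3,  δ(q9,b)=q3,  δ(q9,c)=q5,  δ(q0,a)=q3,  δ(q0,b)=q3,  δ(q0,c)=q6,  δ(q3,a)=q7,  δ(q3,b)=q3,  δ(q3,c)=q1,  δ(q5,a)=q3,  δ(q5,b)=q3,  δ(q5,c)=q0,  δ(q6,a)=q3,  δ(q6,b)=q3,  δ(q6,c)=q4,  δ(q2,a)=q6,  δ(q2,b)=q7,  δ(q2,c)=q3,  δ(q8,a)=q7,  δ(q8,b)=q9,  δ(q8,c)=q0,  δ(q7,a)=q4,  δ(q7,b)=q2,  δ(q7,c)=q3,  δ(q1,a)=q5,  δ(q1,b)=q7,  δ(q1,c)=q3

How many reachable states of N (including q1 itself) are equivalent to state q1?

States {q8} cannot be reached from the start state, so discard them.
Initial partition by acceptance: {q1,q2,q3,q7} | {q0,q4,q5,q6,q9}.
Refine {q1,q2,q3,q7} on symbol a: members go to different blocks, giving {q1,q2,q7} and {q3}.
Stable partition: {q1,q2,q7} | {q0,q4,q5,q6,q9} | {q3} — 3 equivalence classes.
State q1 belongs to the block {q1,q2,q7}, which has 3 states.

3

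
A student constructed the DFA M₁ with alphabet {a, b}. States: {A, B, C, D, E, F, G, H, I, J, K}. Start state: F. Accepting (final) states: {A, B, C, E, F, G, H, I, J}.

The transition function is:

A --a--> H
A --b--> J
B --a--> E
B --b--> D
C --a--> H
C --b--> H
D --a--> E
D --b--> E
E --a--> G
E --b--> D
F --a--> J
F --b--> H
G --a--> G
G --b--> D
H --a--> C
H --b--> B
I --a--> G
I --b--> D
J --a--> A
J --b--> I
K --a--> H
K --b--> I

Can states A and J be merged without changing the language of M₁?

First remove the unreachable states {K}; 10 states remain.
P0 = {A,B,C,E,F,G,H,I,J} | {D}.
Refine {A,B,C,E,F,G,H,I,J} on symbol b: members go to different blocks, giving {A,C,F,H,J} and {B,E,G,I}.
Refine {A,C,F,H,J} on symbol b: members go to different blocks, giving {A,C,F} and {H,J}.
No further refinement is possible. Final partition (4 blocks): {A,C,F} | {D} | {B,E,G,I} | {H,J}.
A and J end up in different blocks, so they are distinguishable. For instance, the string 'bb' is accepted from only A.

No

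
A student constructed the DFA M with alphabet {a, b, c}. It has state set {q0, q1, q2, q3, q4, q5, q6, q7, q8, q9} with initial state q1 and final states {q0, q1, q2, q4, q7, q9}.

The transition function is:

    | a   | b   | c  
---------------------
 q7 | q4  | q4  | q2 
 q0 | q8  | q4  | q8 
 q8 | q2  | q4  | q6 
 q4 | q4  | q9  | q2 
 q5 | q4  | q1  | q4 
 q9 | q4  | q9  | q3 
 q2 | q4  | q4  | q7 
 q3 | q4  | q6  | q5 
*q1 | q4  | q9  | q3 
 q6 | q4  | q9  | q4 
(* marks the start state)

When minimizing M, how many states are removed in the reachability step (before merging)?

2

No path from q1 leads to q0, q8; the other 8 states are all reachable.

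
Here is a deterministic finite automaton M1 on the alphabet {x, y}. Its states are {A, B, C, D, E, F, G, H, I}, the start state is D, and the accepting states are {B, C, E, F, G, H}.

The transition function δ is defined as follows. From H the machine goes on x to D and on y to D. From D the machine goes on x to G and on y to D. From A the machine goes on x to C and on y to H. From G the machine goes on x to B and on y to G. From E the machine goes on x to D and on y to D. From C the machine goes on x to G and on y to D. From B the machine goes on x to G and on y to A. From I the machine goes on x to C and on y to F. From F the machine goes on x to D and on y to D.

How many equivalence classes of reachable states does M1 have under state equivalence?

States {E,F,I} cannot be reached from the start state, so discard them.
Start with accepting vs non-accepting: {B,C,G,H} | {A,D}.
Split {B,C,G,H} by δ(·,x) → {B,C,G} and {H}.
On input y, block {B,C,G} splits into {B,C} and {G}.
On input x, block {A,D} splits into {A} and {D}.
On input y, block {B,C} splits into {B} and {C}.
Stable partition: {B} | {A} | {H} | {G} | {D} | {C} — 6 equivalence classes.

6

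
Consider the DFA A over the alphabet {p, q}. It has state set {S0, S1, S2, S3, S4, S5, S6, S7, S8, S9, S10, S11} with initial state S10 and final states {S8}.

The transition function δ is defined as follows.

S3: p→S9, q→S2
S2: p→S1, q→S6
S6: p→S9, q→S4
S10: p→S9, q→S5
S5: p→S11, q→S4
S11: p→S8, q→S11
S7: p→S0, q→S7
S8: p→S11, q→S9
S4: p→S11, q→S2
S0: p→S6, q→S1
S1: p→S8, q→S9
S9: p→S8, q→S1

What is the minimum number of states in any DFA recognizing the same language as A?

States {S0,S3,S7} cannot be reached from the start state, so discard them.
P0 = {S8} | {S1,S2,S4,S5,S6,S9,S10,S11}.
Split {S1,S2,S4,S5,S6,S9,S10,S11} by δ(·,p) → {S2,S4,S5,S6,S10} and {S1,S9,S11}.
The partition is now stable with 3 blocks: {S8} | {S2,S4,S5,S6,S10} | {S1,S9,S11}.

3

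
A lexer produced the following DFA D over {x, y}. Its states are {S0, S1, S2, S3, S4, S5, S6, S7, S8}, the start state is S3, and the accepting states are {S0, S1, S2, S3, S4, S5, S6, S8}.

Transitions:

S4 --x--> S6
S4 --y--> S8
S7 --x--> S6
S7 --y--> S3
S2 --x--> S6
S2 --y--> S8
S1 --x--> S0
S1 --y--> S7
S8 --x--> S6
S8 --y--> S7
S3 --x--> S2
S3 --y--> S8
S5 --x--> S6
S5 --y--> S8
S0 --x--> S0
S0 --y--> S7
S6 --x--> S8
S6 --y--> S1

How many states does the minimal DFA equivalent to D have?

6

Reachable states from the start: {S0,S1,S2,S3,S6,S7,S8}. Unreachable: {S4,S5} — drop them.
P0 = {S0,S1,S2,S3,S6,S8} | {S7}.
On input y, block {S0,S1,S2,S3,S6,S8} splits into {S0,S1,S8} and {S2,S3,S6}.
Split {S0,S1,S8} by δ(·,x) → {S0,S1} and {S8}.
Split {S2,S3,S6} by δ(·,x) → {S2,S3} and {S6}.
On input x, block {S2,S3} splits into {S2} and {S3}.
No further refinement is possible. Final partition (6 blocks): {S0,S1} | {S7} | {S2} | {S8} | {S6} | {S3}.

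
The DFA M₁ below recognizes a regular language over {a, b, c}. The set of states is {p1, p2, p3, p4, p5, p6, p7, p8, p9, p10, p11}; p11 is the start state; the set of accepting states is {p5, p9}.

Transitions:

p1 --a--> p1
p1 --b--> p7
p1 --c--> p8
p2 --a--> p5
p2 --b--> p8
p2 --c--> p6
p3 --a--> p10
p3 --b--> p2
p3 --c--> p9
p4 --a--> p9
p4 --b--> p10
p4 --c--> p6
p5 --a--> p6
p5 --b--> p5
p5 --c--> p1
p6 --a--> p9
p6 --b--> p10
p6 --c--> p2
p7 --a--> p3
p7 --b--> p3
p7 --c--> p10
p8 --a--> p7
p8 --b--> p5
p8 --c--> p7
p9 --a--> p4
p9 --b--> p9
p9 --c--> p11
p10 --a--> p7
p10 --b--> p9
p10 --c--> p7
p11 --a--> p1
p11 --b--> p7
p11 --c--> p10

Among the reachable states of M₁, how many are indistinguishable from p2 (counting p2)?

Every state is reachable, so we keep all 11.
Initial partition by acceptance: {p5,p9} | {p1,p2,p3,p4,p6,p7,p8,p10,p11}.
Refine {p1,p2,p3,p4,p6,p7,p8,p10,p11} on symbol a: members go to different blocks, giving {p1,p3,p7,p8,p10,p11} and {p2,p4,p6}.
Split {p1,p3,p7,p8,p10,p11} by δ(·,b) → {p1,p7,p11} and {p8,p10} and {p3}.
On input a, block {p1,p7,p11} splits into {p1,p11} and {p7}.
The partition is now stable with 6 blocks: {p5,p9} | {p1,p11} | {p2,p4,p6} | {p8,p10} | {p3} | {p7}.
State p2 belongs to the block {p2,p4,p6}, which has 3 states.

3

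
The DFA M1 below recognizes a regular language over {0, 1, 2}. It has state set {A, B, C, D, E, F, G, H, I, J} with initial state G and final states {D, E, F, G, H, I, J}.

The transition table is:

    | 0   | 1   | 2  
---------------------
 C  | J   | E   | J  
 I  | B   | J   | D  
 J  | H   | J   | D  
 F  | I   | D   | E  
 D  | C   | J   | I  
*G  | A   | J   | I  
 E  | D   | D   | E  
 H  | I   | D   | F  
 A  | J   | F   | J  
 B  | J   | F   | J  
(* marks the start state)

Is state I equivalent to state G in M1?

Yes

All states are reachable from the start state.
Start with accepting vs non-accepting: {D,E,F,G,H,I,J} | {A,B,C}.
Refine {D,E,F,G,H,I,J} on symbol 0: members go to different blocks, giving {E,F,H,J} and {D,G,I}.
On input 0, block {E,F,H,J} splits into {E,F,H} and {J}.
Stable partition: {E,F,H} | {A,B,C} | {D,G,I} | {J} — 4 equivalence classes.
I and G lie in the same block of the stable partition, so they are equivalent — no string distinguishes them.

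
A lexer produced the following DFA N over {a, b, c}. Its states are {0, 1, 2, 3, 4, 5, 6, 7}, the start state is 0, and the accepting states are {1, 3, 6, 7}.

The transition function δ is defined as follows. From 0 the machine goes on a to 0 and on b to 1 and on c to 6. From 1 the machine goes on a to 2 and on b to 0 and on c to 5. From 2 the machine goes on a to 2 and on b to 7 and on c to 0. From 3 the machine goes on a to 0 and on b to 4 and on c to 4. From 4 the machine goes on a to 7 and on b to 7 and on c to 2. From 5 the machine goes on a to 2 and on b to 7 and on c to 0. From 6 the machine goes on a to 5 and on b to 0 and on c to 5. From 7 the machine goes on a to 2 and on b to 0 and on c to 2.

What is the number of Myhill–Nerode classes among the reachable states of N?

3

States {3,4} cannot be reached from the start state, so discard them.
P0 = {1,6,7} | {0,2,5}.
On input c, block {0,2,5} splits into {2,5} and {0}.
Stable partition: {1,6,7} | {2,5} | {0} — 3 equivalence classes.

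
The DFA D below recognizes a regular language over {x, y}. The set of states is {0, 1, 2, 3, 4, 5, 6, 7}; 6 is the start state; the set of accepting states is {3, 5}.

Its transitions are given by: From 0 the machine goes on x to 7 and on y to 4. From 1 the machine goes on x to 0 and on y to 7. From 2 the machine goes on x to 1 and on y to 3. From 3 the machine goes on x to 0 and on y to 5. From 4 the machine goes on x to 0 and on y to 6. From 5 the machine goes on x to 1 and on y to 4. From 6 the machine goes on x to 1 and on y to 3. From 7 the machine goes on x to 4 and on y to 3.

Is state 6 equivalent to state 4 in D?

No

Reachable states from the start: {0,1,3,4,5,6,7}. Unreachable: {2} — drop them.
P0 = {3,5} | {0,1,4,6,7}.
Refine {3,5} on symbol y: members go to different blocks, giving {3} and {5}.
On input y, block {0,1,4,6,7} splits into {0,1,4} and {6,7}.
On input x, block {0,1,4} splits into {1,4} and {0}.
The partition is now stable with 5 blocks: {3} | {1,4} | {5} | {6,7} | {0}.
6 and 4 end up in different blocks, so they are distinguishable. For instance, the string 'y' is accepted from only 6.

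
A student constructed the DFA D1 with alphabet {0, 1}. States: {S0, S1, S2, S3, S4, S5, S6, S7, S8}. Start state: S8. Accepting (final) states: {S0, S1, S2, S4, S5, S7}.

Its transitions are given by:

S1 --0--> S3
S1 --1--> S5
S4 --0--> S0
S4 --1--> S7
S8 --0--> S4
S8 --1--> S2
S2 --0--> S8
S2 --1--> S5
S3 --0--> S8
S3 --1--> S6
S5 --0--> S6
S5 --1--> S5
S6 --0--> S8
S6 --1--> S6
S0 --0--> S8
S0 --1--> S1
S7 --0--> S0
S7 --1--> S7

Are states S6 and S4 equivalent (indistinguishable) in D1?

Every state is reachable, so we keep all 9.
P0 = {S0,S1,S2,S4,S5,S7} | {S3,S6,S8}.
Split {S0,S1,S2,S4,S5,S7} by δ(·,0) → {S0,S1,S2,S5} and {S4,S7}.
Split {S3,S6,S8} by δ(·,0) → {S3,S6} and {S8}.
Refine {S0,S1,S2,S5} on symbol 0: members go to different blocks, giving {S0,S2} and {S1,S5}.
The partition is now stable with 5 blocks: {S0,S2} | {S3,S6} | {S4,S7} | {S8} | {S1,S5}.
S6 and S4 end up in different blocks, so they are distinguishable. For instance, the string 'ε' is accepted from only S4.

No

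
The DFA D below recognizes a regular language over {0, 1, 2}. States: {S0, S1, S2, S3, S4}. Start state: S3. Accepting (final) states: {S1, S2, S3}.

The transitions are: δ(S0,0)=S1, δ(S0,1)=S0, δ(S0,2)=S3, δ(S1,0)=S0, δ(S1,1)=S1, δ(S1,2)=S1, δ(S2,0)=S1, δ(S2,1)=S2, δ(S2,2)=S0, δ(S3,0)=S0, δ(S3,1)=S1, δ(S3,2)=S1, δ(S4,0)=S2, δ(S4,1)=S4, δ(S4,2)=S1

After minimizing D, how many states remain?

First remove the unreachable states {S2,S4}; 3 states remain.
P0 = {S1,S3} | {S0}.
No further refinement is possible. Final partition (2 blocks): {S1,S3} | {S0}.

2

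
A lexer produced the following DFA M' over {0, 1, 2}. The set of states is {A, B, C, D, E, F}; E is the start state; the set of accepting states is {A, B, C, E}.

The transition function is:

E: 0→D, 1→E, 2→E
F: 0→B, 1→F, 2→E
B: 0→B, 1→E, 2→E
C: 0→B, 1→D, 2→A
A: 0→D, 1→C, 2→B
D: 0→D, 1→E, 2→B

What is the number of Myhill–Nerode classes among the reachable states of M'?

3

States {A,C,F} cannot be reached from the start state, so discard them.
Initial partition by acceptance: {B,E} | {D}.
Split {B,E} by δ(·,0) → {B} and {E}.
Stable partition: {B} | {D} | {E} — 3 equivalence classes.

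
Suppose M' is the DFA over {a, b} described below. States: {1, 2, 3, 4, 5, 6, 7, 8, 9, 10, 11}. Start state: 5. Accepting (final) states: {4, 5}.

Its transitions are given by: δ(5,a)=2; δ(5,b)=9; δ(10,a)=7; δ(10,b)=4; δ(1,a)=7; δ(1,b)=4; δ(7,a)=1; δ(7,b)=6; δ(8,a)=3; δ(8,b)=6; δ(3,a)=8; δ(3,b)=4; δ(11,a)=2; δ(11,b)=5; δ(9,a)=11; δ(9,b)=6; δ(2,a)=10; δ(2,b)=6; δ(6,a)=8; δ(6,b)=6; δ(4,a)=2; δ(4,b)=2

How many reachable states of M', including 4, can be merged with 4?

All states are reachable from the start state.
Initial partition by acceptance: {4,5} | {1,2,3,6,7,8,9,10,11}.
Split {1,2,3,6,7,8,9,10,11} by δ(·,b) → {2,6,7,8,9} and {1,3,10,11}.
On input a, block {2,6,7,8,9} splits into {2,7,8,9} and {6}.
The partition is now stable with 4 blocks: {4,5} | {2,7,8,9} | {1,3,10,11} | {6}.
State 4 belongs to the block {4,5}, which has 2 states.

2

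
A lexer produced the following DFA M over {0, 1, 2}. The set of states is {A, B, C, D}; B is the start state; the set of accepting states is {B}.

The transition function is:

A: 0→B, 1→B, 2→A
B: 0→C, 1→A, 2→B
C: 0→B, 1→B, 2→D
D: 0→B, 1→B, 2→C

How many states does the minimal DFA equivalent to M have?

All states are reachable from the start state.
P0 = {B} | {A,C,D}.
Stable partition: {B} | {A,C,D} — 2 equivalence classes.

2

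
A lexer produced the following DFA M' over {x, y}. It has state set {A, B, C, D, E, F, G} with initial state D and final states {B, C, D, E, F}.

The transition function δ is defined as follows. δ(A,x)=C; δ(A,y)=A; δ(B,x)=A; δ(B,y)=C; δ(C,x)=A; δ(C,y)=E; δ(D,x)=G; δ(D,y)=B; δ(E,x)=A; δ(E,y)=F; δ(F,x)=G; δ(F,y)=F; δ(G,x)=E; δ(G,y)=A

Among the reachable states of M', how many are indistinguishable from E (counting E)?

5

Initial partition by acceptance: {B,C,D,E,F} | {A,G}.
No further refinement is possible. Final partition (2 blocks): {B,C,D,E,F} | {A,G}.
The equivalence class containing E is {B,C,D,E,F}, of size 5.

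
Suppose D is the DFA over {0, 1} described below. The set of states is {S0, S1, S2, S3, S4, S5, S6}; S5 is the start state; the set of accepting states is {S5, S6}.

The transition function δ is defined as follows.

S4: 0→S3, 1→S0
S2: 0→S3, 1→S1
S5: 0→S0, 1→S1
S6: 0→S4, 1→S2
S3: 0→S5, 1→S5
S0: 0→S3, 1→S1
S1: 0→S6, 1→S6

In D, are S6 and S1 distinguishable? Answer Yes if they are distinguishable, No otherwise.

Yes

P0 = {S5,S6} | {S0,S1,S2,S3,S4}.
Refine {S0,S1,S2,S3,S4} on symbol 0: members go to different blocks, giving {S0,S2,S4} and {S1,S3}.
Split {S5,S6} by δ(·,1) → {S5} and {S6}.
On input 1, block {S0,S2,S4} splits into {S0,S2} and {S4}.
Refine {S1,S3} on symbol 0: members go to different blocks, giving {S1} and {S3}.
Stable partition: {S5} | {S0,S2} | {S1} | {S6} | {S4} | {S3} — 6 equivalence classes.
S6 and S1 end up in different blocks, so they are distinguishable. For instance, the string 'ε' is accepted from only S6.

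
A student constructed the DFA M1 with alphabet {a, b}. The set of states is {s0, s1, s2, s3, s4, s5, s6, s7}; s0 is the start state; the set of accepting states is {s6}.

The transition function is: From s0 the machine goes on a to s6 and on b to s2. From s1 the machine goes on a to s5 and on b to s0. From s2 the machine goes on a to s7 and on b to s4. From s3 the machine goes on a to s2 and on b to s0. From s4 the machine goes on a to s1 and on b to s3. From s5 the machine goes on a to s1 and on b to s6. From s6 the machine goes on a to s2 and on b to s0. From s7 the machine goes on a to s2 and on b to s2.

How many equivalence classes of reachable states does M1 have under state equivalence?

8

All states are reachable from the start state.
Initial partition by acceptance: {s6} | {s0,s1,s2,s3,s4,s5,s7}.
Split {s0,s1,s2,s3,s4,s5,s7} by δ(·,a) → {s1,s2,s3,s4,s5,s7} and {s0}.
Split {s1,s2,s3,s4,s5,s7} by δ(·,b) → {s2,s4,s7} and {s1,s3} and {s5}.
On input a, block {s2,s4,s7} splits into {s2,s7} and {s4}.
Refine {s2,s7} on symbol b: members go to different blocks, giving {s2} and {s7}.
On input a, block {s1,s3} splits into {s1} and {s3}.
Stable partition: {s6} | {s2} | {s0} | {s1} | {s5} | {s4} | {s7} | {s3} — 8 equivalence classes.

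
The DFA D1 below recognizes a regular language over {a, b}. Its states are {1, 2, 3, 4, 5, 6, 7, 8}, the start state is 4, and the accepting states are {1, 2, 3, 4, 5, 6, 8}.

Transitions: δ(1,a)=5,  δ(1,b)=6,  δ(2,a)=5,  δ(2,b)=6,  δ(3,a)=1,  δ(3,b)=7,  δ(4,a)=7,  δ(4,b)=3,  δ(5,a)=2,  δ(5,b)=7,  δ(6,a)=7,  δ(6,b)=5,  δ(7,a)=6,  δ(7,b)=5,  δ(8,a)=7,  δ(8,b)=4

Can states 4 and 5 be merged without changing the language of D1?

No

First remove the unreachable states {8}; 7 states remain.
P0 = {1,2,3,4,5,6} | {7}.
Split {1,2,3,4,5,6} by δ(·,a) → {1,2,3,5} and {4,6}.
Split {1,2,3,5} by δ(·,b) → {1,2} and {3,5}.
No further refinement is possible. Final partition (4 blocks): {1,2} | {7} | {4,6} | {3,5}.
4 and 5 end up in different blocks, so they are distinguishable. For instance, the string 'a' is accepted from only 5.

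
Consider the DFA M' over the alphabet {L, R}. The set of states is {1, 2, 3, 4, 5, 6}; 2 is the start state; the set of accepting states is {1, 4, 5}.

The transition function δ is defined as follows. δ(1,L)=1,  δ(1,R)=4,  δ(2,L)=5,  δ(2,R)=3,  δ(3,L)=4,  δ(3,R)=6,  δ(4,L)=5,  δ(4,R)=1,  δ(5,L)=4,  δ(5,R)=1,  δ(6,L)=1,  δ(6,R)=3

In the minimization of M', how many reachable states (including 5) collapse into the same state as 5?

3

P0 = {1,4,5} | {2,3,6}.
The partition is now stable with 2 blocks: {1,4,5} | {2,3,6}.
State 5 belongs to the block {1,4,5}, which has 3 states.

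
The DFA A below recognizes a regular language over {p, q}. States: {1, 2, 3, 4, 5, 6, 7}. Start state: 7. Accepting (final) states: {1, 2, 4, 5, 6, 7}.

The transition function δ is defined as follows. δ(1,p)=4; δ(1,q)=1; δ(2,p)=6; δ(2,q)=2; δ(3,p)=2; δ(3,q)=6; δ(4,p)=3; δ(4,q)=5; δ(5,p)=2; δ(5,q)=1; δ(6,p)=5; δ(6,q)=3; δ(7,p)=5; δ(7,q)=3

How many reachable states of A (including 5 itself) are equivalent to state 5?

All states are reachable from the start state.
Initial partition by acceptance: {1,2,4,5,6,7} | {3}.
On input p, block {1,2,4,5,6,7} splits into {1,2,5,6,7} and {4}.
On input p, block {1,2,5,6,7} splits into {2,5,6,7} and {1}.
Split {2,5,6,7} by δ(·,q) → {6,7} and {2} and {5}.
No further refinement is possible. Final partition (6 blocks): {6,7} | {3} | {4} | {1} | {2} | {5}.
State 5 belongs to the block {5}, which has 1 states.

1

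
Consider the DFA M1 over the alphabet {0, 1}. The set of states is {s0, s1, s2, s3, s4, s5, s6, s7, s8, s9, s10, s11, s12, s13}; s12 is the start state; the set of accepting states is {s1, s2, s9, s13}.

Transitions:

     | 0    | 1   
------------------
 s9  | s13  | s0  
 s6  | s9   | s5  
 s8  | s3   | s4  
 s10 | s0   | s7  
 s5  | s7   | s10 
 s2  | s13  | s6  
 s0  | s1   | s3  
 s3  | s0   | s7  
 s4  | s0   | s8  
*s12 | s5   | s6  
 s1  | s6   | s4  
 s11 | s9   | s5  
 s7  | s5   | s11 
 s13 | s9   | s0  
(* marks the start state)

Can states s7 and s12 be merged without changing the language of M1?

Yes

Reachable states from the start: {s0,s1,s3,s4,s5,s6,s7,s8,s9,s10,s11,s12,s13}. Unreachable: {s2} — drop them.
Initial partition by acceptance: {s1,s9,s13} | {s0,s3,s4,s5,s6,s7,s8,s10,s11,s12}.
Split {s1,s9,s13} by δ(·,0) → {s9,s13} and {s1}.
Split {s0,s3,s4,s5,s6,s7,s8,s10,s11,s12} by δ(·,0) → {s3,s4,s5,s7,s8,s10,s12} and {s6,s11} and {s0}.
On input 0, block {s3,s4,s5,s7,s8,s10,s12} splits into {s5,s7,s8,s12} and {s3,s4,s10}.
Split {s5,s7,s8,s12} by δ(·,0) → {s5,s7,s12} and {s8}.
On input 1, block {s5,s7,s12} splits into {s7,s12} and {s5}.
On input 1, block {s3,s4,s10} splits into {s3,s10} and {s4}.
The partition is now stable with 9 blocks: {s9,s13} | {s7,s12} | {s1} | {s6,s11} | {s0} | {s3,s10} | {s8} | {s5} | {s4}.
s7 and s12 lie in the same block of the stable partition, so they are equivalent — no string distinguishes them.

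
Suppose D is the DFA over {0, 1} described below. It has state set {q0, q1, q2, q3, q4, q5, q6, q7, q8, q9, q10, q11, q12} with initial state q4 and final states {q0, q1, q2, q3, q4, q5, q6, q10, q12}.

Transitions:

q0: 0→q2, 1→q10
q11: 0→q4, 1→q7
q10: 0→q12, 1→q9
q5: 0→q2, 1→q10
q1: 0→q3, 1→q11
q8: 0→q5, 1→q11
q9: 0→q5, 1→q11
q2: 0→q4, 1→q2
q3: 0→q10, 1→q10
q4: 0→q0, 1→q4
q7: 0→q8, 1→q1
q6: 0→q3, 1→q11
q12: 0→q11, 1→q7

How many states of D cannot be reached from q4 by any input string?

Starting at q4 and following transitions, the reachable set is {q0, q1, q2, q3, q4, q5, q7, q8, q9, q10, q11, q12}. That leaves q6 unreachable — 1 in total.

1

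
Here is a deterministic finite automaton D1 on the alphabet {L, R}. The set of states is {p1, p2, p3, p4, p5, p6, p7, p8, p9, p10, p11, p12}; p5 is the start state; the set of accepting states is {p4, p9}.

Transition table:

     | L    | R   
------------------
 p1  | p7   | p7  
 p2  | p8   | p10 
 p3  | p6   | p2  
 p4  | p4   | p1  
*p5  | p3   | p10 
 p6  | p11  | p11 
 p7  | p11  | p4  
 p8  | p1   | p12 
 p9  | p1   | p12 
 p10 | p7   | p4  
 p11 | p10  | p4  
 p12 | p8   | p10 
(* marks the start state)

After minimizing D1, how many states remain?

5

First remove the unreachable states {p9}; 11 states remain.
Initial partition by acceptance: {p4} | {p1,p2,p3,p5,p6,p7,p8,p10,p11,p12}.
Refine {p1,p2,p3,p5,p6,p7,p8,p10,p11,p12} on symbol R: members go to different blocks, giving {p1,p2,p3,p5,p6,p8,p12} and {p7,p10,p11}.
On input L, block {p1,p2,p3,p5,p6,p8,p12} splits into {p2,p3,p5,p8,p12} and {p1,p6}.
On input L, block {p2,p3,p5,p8,p12} splits into {p2,p5,p12} and {p3,p8}.
Stable partition: {p4} | {p2,p5,p12} | {p7,p10,p11} | {p1,p6} | {p3,p8} — 5 equivalence classes.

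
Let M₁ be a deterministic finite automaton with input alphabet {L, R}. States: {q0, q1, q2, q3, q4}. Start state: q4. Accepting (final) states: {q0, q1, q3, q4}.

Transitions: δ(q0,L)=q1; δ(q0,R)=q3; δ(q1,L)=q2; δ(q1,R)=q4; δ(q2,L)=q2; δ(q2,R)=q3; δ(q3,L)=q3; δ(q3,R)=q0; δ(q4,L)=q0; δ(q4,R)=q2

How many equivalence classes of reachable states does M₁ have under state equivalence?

Initial partition by acceptance: {q0,q1,q3,q4} | {q2}.
Split {q0,q1,q3,q4} by δ(·,L) → {q0,q3,q4} and {q1}.
On input L, block {q0,q3,q4} splits into {q3,q4} and {q0}.
Split {q3,q4} by δ(·,L) → {q3} and {q4}.
The partition is now stable with 5 blocks: {q3} | {q2} | {q1} | {q0} | {q4}.

5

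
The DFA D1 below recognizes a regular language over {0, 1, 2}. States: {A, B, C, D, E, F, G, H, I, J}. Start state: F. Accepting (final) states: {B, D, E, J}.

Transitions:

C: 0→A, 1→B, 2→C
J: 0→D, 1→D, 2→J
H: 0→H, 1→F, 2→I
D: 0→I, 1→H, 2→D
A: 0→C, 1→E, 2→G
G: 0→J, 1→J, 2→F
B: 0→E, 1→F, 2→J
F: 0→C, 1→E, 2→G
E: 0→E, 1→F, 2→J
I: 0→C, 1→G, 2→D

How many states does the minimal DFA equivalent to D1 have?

P0 = {B,D,E,J} | {A,C,F,G,H,I}.
On input 0, block {B,D,E,J} splits into {B,E,J} and {D}.
On input 0, block {B,E,J} splits into {B,E} and {J}.
Split {A,C,F,G,H,I} by δ(·,0) → {A,C,F,H,I} and {G}.
Split {A,C,F,H,I} by δ(·,1) → {A,C,F} and {H} and {I}.
Refine {A,C,F} on symbol 2: members go to different blocks, giving {A,F} and {C}.
The partition is now stable with 8 blocks: {B,E} | {A,F} | {D} | {J} | {G} | {H} | {I} | {C}.

8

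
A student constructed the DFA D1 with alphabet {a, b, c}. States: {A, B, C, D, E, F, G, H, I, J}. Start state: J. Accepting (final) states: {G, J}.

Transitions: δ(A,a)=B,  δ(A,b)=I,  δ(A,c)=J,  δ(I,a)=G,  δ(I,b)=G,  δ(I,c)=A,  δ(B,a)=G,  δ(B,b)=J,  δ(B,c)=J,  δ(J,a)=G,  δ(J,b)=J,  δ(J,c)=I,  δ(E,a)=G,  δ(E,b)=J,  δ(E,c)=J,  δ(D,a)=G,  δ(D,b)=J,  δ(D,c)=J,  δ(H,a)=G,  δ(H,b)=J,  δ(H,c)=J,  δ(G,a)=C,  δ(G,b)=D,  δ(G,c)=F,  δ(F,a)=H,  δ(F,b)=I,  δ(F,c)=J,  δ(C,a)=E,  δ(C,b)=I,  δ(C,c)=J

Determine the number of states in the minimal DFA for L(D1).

P0 = {G,J} | {A,B,C,D,E,F,H,I}.
Refine {G,J} on symbol a: members go to different blocks, giving {G} and {J}.
Split {A,B,C,D,E,F,H,I} by δ(·,a) → {B,D,E,H,I} and {A,C,F}.
On input b, block {B,D,E,H,I} splits into {B,D,E,H} and {I}.
Stable partition: {G} | {B,D,E,H} | {J} | {A,C,F} | {I} — 5 equivalence classes.

5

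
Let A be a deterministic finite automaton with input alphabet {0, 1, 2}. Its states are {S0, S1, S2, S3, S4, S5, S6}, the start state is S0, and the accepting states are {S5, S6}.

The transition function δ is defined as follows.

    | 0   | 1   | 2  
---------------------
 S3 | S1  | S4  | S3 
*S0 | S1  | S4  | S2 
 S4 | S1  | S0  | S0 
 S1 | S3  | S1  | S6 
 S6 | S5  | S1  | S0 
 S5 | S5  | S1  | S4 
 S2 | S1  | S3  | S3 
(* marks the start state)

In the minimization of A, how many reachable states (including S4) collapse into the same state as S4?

4

Start with accepting vs non-accepting: {S5,S6} | {S0,S1,S2,S3,S4}.
On input 2, block {S0,S1,S2,S3,S4} splits into {S0,S2,S3,S4} and {S1}.
The partition is now stable with 3 blocks: {S5,S6} | {S0,S2,S3,S4} | {S1}.
The equivalence class containing S4 is {S0,S2,S3,S4}, of size 4.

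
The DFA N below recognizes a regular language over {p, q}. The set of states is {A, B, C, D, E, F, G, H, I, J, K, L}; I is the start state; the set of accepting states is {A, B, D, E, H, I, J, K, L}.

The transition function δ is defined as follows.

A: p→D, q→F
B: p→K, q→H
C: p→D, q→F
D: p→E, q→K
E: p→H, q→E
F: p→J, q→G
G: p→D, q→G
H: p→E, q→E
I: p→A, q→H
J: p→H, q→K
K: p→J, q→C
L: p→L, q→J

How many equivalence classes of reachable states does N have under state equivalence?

Reachable states from the start: {A,C,D,E,F,G,H,I,J,K}. Unreachable: {B,L} — drop them.
Start with accepting vs non-accepting: {A,D,E,H,I,J,K} | {C,F,G}.
On input q, block {A,D,E,H,I,J,K} splits into {D,E,H,I,J} and {A,K}.
Refine {D,E,H,I,J} on symbol p: members go to different blocks, giving {D,E,H,J} and {I}.
Refine {D,E,H,J} on symbol q: members go to different blocks, giving {D,J} and {E,H}.
Stable partition: {D,J} | {C,F,G} | {A,K} | {I} | {E,H} — 5 equivalence classes.

5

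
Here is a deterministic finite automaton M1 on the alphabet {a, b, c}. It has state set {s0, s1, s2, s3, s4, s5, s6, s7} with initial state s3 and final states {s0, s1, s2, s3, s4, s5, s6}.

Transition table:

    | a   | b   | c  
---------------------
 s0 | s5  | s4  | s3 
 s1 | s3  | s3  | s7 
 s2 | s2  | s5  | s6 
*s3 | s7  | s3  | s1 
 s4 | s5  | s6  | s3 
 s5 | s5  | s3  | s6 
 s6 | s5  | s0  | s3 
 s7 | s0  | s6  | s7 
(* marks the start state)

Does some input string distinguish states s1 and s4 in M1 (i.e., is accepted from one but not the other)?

Yes

Reachable states from the start: {s0,s1,s3,s4,s5,s6,s7}. Unreachable: {s2} — drop them.
P0 = {s0,s1,s3,s4,s5,s6} | {s7}.
On input a, block {s0,s1,s3,s4,s5,s6} splits into {s0,s1,s4,s5,s6} and {s3}.
Refine {s0,s1,s4,s5,s6} on symbol a: members go to different blocks, giving {s0,s4,s5,s6} and {s1}.
Split {s0,s4,s5,s6} by δ(·,b) → {s0,s4,s6} and {s5}.
The partition is now stable with 5 blocks: {s0,s4,s6} | {s7} | {s3} | {s1} | {s5}.
s1 and s4 end up in different blocks, so they are distinguishable. For instance, the string 'c' is accepted from only s4.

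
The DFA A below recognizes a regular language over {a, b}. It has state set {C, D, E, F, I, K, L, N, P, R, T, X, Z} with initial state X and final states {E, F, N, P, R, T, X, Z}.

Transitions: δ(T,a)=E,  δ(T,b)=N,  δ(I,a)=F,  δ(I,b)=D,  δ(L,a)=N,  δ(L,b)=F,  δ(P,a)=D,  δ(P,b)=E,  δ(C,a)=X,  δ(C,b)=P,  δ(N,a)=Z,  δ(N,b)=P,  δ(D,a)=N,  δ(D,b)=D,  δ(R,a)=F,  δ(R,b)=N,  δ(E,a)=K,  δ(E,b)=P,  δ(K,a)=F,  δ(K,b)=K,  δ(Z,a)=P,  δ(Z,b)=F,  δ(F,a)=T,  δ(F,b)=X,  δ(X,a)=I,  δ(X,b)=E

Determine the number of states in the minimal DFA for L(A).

4

First remove the unreachable states {C,L,R}; 10 states remain.
Initial partition by acceptance: {E,F,N,P,T,X,Z} | {D,I,K}.
Refine {E,F,N,P,T,X,Z} on symbol a: members go to different blocks, giving {F,N,T,Z} and {E,P,X}.
Refine {F,N,T,Z} on symbol a: members go to different blocks, giving {F,N} and {T,Z}.
The partition is now stable with 4 blocks: {F,N} | {D,I,K} | {E,P,X} | {T,Z}.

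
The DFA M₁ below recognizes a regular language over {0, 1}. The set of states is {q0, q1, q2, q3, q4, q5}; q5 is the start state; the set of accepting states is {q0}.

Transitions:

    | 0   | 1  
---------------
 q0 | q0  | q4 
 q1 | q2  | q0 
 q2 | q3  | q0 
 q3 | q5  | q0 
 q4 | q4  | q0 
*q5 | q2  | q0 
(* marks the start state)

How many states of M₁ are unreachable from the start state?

BFS from q5 reaches {q0, q2, q3, q4, q5}; the 1 state(s) q1 are never visited.

1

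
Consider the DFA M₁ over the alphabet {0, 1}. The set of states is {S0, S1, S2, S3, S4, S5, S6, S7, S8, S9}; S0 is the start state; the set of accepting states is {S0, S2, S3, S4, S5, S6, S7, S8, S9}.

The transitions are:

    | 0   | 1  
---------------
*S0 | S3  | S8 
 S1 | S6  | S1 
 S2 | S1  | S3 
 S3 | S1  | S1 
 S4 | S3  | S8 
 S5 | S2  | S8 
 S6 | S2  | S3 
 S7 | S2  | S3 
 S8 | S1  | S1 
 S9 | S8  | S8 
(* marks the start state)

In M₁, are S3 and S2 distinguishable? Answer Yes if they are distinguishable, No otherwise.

Yes

States {S4,S5,S7,S9} cannot be reached from the start state, so discard them.
Initial partition by acceptance: {S0,S2,S3,S6,S8} | {S1}.
Refine {S0,S2,S3,S6,S8} on symbol 0: members go to different blocks, giving {S2,S3,S8} and {S0,S6}.
Split {S2,S3,S8} by δ(·,1) → {S3,S8} and {S2}.
Refine {S0,S6} on symbol 0: members go to different blocks, giving {S0} and {S6}.
No further refinement is possible. Final partition (5 blocks): {S3,S8} | {S1} | {S0} | {S2} | {S6}.
S3 and S2 end up in different blocks, so they are distinguishable. For instance, the string '1' is accepted from only S2.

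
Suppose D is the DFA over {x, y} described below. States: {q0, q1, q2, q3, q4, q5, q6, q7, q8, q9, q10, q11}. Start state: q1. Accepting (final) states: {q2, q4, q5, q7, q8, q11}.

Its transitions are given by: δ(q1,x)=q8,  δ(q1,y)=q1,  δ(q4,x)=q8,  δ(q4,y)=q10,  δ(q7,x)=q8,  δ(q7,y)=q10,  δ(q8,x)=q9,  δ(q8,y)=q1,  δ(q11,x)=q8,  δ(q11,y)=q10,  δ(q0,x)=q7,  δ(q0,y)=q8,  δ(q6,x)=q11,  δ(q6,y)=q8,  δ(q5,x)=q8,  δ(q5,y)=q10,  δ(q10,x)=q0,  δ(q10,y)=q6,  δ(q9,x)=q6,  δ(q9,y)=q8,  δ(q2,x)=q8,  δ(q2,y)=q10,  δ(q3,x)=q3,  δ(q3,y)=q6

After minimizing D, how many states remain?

First remove the unreachable states {q2,q3,q4,q5}; 8 states remain.
Initial partition by acceptance: {q7,q8,q11} | {q0,q1,q6,q9,q10}.
Refine {q7,q8,q11} on symbol x: members go to different blocks, giving {q7,q11} and {q8}.
On input x, block {q0,q1,q6,q9,q10} splits into {q0,q6} and {q9,q10} and {q1}.
On input y, block {q9,q10} splits into {q9} and {q10}.
No further refinement is possible. Final partition (6 blocks): {q7,q11} | {q0,q6} | {q8} | {q9} | {q1} | {q10}.

6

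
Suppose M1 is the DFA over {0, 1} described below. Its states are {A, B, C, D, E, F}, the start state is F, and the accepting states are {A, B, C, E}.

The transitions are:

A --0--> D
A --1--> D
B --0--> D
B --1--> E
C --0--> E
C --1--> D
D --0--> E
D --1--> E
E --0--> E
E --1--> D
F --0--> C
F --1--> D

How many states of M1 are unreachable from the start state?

2

Starting at F and following transitions, the reachable set is {C, D, E, F}. That leaves A, B unreachable — 2 in total.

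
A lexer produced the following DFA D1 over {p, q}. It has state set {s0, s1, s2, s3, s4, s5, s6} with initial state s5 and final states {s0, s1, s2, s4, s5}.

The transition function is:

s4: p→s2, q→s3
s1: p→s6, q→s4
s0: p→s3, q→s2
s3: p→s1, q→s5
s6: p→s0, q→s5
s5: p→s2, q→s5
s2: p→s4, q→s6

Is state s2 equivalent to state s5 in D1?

No

Every state is reachable, so we keep all 7.
P0 = {s0,s1,s2,s4,s5} | {s3,s6}.
On input p, block {s0,s1,s2,s4,s5} splits into {s2,s4,s5} and {s0,s1}.
Refine {s2,s4,s5} on symbol q: members go to different blocks, giving {s2,s4} and {s5}.
The partition is now stable with 4 blocks: {s2,s4} | {s3,s6} | {s0,s1} | {s5}.
s2 and s5 end up in different blocks, so they are distinguishable. For instance, the string 'q' is accepted from only s5.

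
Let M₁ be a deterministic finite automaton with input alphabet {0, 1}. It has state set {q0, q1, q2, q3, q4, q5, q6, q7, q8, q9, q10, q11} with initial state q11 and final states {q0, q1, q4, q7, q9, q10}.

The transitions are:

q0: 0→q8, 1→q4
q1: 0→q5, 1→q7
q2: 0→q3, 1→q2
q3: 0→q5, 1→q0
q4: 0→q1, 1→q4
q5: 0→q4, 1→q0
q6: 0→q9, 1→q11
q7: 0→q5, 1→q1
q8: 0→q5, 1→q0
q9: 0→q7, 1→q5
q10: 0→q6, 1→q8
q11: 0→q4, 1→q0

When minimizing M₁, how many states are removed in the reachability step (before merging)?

No path from q11 leads to q2, q3, q6, q9, q10; the other 7 states are all reachable.

5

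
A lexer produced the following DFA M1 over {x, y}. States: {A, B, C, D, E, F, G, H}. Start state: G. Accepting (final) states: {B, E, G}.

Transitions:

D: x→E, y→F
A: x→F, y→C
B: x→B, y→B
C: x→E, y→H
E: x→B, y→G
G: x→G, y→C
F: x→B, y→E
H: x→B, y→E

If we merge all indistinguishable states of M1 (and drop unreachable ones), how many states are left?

5

First remove the unreachable states {A,D,F}; 5 states remain.
Start with accepting vs non-accepting: {B,E,G} | {C,H}.
Refine {B,E,G} on symbol y: members go to different blocks, giving {B,E} and {G}.
On input y, block {B,E} splits into {B} and {E}.
Split {C,H} by δ(·,x) → {C} and {H}.
The partition is now stable with 5 blocks: {B} | {C} | {G} | {E} | {H}.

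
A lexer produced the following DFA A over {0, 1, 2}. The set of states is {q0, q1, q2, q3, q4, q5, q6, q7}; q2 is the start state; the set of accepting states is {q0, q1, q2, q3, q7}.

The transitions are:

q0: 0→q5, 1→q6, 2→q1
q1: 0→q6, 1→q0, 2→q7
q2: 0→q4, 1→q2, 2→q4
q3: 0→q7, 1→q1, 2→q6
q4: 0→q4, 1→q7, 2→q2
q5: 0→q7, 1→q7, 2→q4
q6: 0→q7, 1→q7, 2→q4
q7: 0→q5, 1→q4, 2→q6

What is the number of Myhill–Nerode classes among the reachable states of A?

First remove the unreachable states {q0,q1,q3}; 5 states remain.
P0 = {q2,q7} | {q4,q5,q6}.
On input 1, block {q2,q7} splits into {q2} and {q7}.
Split {q4,q5,q6} by δ(·,0) → {q5,q6} and {q4}.
Stable partition: {q2} | {q5,q6} | {q7} | {q4} — 4 equivalence classes.

4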